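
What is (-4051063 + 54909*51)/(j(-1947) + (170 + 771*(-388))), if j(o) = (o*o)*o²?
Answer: -208/2389860731 ≈ -8.7034e-8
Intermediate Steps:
j(o) = o⁴ (j(o) = o²*o² = o⁴)
(-4051063 + 54909*51)/(j(-1947) + (170 + 771*(-388))) = (-4051063 + 54909*51)/((-1947)⁴ + (170 + 771*(-388))) = (-4051063 + 2800359)/(14370232874481 + (170 - 299148)) = -1250704/(14370232874481 - 298978) = -1250704/14370232575503 = -1250704*1/14370232575503 = -208/2389860731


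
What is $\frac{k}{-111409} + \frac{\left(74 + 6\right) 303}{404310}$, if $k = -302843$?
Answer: $\frac{4171433583}{1501459093} \approx 2.7783$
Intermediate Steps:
$\frac{k}{-111409} + \frac{\left(74 + 6\right) 303}{404310} = - \frac{302843}{-111409} + \frac{\left(74 + 6\right) 303}{404310} = \left(-302843\right) \left(- \frac{1}{111409}\right) + 80 \cdot 303 \cdot \frac{1}{404310} = \frac{302843}{111409} + 24240 \cdot \frac{1}{404310} = \frac{302843}{111409} + \frac{808}{13477} = \frac{4171433583}{1501459093}$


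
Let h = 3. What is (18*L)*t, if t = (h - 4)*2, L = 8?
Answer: -288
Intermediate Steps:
t = -2 (t = (3 - 4)*2 = -1*2 = -2)
(18*L)*t = (18*8)*(-2) = 144*(-2) = -288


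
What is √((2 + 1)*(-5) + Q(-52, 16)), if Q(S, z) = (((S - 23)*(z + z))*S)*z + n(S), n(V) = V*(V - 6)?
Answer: √1999801 ≈ 1414.1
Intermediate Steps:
n(V) = V*(-6 + V)
Q(S, z) = S*(-6 + S) + 2*S*z²*(-23 + S) (Q(S, z) = (((S - 23)*(z + z))*S)*z + S*(-6 + S) = (((-23 + S)*(2*z))*S)*z + S*(-6 + S) = ((2*z*(-23 + S))*S)*z + S*(-6 + S) = (2*S*z*(-23 + S))*z + S*(-6 + S) = 2*S*z²*(-23 + S) + S*(-6 + S) = S*(-6 + S) + 2*S*z²*(-23 + S))
√((2 + 1)*(-5) + Q(-52, 16)) = √((2 + 1)*(-5) - 52*(-6 - 52 - 46*16² + 2*(-52)*16²)) = √(3*(-5) - 52*(-6 - 52 - 46*256 + 2*(-52)*256)) = √(-15 - 52*(-6 - 52 - 11776 - 26624)) = √(-15 - 52*(-38458)) = √(-15 + 1999816) = √1999801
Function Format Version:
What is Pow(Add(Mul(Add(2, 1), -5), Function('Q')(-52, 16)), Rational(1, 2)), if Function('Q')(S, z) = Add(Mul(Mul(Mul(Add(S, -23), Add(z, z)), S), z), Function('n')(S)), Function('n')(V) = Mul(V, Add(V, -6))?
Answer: Pow(1999801, Rational(1, 2)) ≈ 1414.1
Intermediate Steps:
Function('n')(V) = Mul(V, Add(-6, V))
Function('Q')(S, z) = Add(Mul(S, Add(-6, S)), Mul(2, S, Pow(z, 2), Add(-23, S))) (Function('Q')(S, z) = Add(Mul(Mul(Mul(Add(S, -23), Add(z, z)), S), z), Mul(S, Add(-6, S))) = Add(Mul(Mul(Mul(Add(-23, S), Mul(2, z)), S), z), Mul(S, Add(-6, S))) = Add(Mul(Mul(Mul(2, z, Add(-23, S)), S), z), Mul(S, Add(-6, S))) = Add(Mul(Mul(2, S, z, Add(-23, S)), z), Mul(S, Add(-6, S))) = Add(Mul(2, S, Pow(z, 2), Add(-23, S)), Mul(S, Add(-6, S))) = Add(Mul(S, Add(-6, S)), Mul(2, S, Pow(z, 2), Add(-23, S))))
Pow(Add(Mul(Add(2, 1), -5), Function('Q')(-52, 16)), Rational(1, 2)) = Pow(Add(Mul(Add(2, 1), -5), Mul(-52, Add(-6, -52, Mul(-46, Pow(16, 2)), Mul(2, -52, Pow(16, 2))))), Rational(1, 2)) = Pow(Add(Mul(3, -5), Mul(-52, Add(-6, -52, Mul(-46, 256), Mul(2, -52, 256)))), Rational(1, 2)) = Pow(Add(-15, Mul(-52, Add(-6, -52, -11776, -26624))), Rational(1, 2)) = Pow(Add(-15, Mul(-52, -38458)), Rational(1, 2)) = Pow(Add(-15, 1999816), Rational(1, 2)) = Pow(1999801, Rational(1, 2))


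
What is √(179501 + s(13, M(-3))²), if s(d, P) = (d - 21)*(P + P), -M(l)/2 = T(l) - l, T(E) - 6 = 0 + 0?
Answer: √262445 ≈ 512.29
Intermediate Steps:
T(E) = 6 (T(E) = 6 + (0 + 0) = 6 + 0 = 6)
M(l) = -12 + 2*l (M(l) = -2*(6 - l) = -12 + 2*l)
s(d, P) = 2*P*(-21 + d) (s(d, P) = (-21 + d)*(2*P) = 2*P*(-21 + d))
√(179501 + s(13, M(-3))²) = √(179501 + (2*(-12 + 2*(-3))*(-21 + 13))²) = √(179501 + (2*(-12 - 6)*(-8))²) = √(179501 + (2*(-18)*(-8))²) = √(179501 + 288²) = √(179501 + 82944) = √262445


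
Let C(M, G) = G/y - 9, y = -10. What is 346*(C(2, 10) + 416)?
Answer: 140476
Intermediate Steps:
C(M, G) = -9 - G/10 (C(M, G) = G/(-10) - 9 = -G/10 - 9 = -9 - G/10)
346*(C(2, 10) + 416) = 346*((-9 - ⅒*10) + 416) = 346*((-9 - 1) + 416) = 346*(-10 + 416) = 346*406 = 140476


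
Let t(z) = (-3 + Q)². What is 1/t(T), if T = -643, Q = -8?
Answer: 1/121 ≈ 0.0082645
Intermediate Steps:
t(z) = 121 (t(z) = (-3 - 8)² = (-11)² = 121)
1/t(T) = 1/121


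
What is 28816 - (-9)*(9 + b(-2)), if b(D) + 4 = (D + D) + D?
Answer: 28807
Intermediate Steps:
b(D) = -4 + 3*D (b(D) = -4 + ((D + D) + D) = -4 + (2*D + D) = -4 + 3*D)
28816 - (-9)*(9 + b(-2)) = 28816 - (-9)*(9 + (-4 + 3*(-2))) = 28816 - (-9)*(9 + (-4 - 6)) = 28816 - (-9)*(9 - 10) = 28816 - (-9)*(-1) = 28816 - 1*9 = 28816 - 9 = 28807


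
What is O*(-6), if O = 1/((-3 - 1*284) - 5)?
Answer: 3/146 ≈ 0.020548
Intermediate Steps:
O = -1/292 (O = 1/((-3 - 284) - 5) = 1/(-287 - 5) = 1/(-292) = -1/292 ≈ -0.0034247)
O*(-6) = -1/292*(-6) = 3/146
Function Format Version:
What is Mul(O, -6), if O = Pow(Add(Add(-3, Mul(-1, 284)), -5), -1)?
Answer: Rational(3, 146) ≈ 0.020548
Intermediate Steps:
O = Rational(-1, 292) (O = Pow(Add(Add(-3, -284), -5), -1) = Pow(Add(-287, -5), -1) = Pow(-292, -1) = Rational(-1, 292) ≈ -0.0034247)
Mul(O, -6) = Mul(Rational(-1, 292), -6) = Rational(3, 146)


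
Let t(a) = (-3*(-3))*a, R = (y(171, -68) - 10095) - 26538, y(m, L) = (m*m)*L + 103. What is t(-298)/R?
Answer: 1341/1012459 ≈ 0.0013245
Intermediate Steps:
y(m, L) = 103 + L*m² (y(m, L) = m²*L + 103 = L*m² + 103 = 103 + L*m²)
R = -2024918 (R = ((103 - 68*171²) - 10095) - 26538 = ((103 - 68*29241) - 10095) - 26538 = ((103 - 1988388) - 10095) - 26538 = (-1988285 - 10095) - 26538 = -1998380 - 26538 = -2024918)
t(a) = 9*a
t(-298)/R = (9*(-298))/(-2024918) = -2682*(-1/2024918) = 1341/1012459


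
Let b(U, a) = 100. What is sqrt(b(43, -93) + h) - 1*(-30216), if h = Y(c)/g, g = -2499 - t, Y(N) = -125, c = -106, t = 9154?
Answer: 30216 + 5*sqrt(543227901)/11653 ≈ 30226.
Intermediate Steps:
g = -11653 (g = -2499 - 1*9154 = -2499 - 9154 = -11653)
h = 125/11653 (h = -125/(-11653) = -125*(-1/11653) = 125/11653 ≈ 0.010727)
sqrt(b(43, -93) + h) - 1*(-30216) = sqrt(100 + 125/11653) - 1*(-30216) = sqrt(1165425/11653) + 30216 = 5*sqrt(543227901)/11653 + 30216 = 30216 + 5*sqrt(543227901)/11653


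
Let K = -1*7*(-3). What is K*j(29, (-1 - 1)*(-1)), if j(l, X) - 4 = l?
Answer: 693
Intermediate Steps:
j(l, X) = 4 + l
K = 21 (K = -7*(-3) = 21)
K*j(29, (-1 - 1)*(-1)) = 21*(4 + 29) = 21*33 = 693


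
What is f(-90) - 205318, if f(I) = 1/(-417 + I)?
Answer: -104096227/507 ≈ -2.0532e+5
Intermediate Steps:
f(-90) - 205318 = 1/(-417 - 90) - 205318 = 1/(-507) - 205318 = -1/507 - 205318 = -104096227/507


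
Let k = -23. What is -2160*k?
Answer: 49680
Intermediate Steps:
-2160*k = -2160*(-23) = 49680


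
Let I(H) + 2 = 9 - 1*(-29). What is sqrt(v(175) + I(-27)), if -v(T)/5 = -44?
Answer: 16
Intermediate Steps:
v(T) = 220 (v(T) = -5*(-44) = 220)
I(H) = 36 (I(H) = -2 + (9 - 1*(-29)) = -2 + (9 + 29) = -2 + 38 = 36)
sqrt(v(175) + I(-27)) = sqrt(220 + 36) = sqrt(256) = 16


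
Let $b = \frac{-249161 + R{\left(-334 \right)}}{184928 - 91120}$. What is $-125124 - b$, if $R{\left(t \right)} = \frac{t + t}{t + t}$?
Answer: $- \frac{1467172879}{11726} \approx -1.2512 \cdot 10^{5}$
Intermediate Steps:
$R{\left(t \right)} = 1$ ($R{\left(t \right)} = \frac{2 t}{2 t} = 2 t \frac{1}{2 t} = 1$)
$b = - \frac{31145}{11726}$ ($b = \frac{-249161 + 1}{184928 - 91120} = - \frac{249160}{93808} = \left(-249160\right) \frac{1}{93808} = - \frac{31145}{11726} \approx -2.6561$)
$-125124 - b = -125124 - - \frac{31145}{11726} = -125124 + \frac{31145}{11726} = - \frac{1467172879}{11726}$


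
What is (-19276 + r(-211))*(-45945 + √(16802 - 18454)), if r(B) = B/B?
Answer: 885589875 - 38550*I*√413 ≈ 8.8559e+8 - 7.8343e+5*I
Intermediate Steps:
r(B) = 1
(-19276 + r(-211))*(-45945 + √(16802 - 18454)) = (-19276 + 1)*(-45945 + √(16802 - 18454)) = -19275*(-45945 + √(-1652)) = -19275*(-45945 + 2*I*√413) = 885589875 - 38550*I*√413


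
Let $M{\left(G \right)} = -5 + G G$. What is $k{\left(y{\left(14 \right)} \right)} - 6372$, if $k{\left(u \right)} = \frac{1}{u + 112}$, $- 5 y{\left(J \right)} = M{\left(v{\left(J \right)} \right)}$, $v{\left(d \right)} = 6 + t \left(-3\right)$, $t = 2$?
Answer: $- \frac{720035}{113} \approx -6372.0$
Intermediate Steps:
$v{\left(d \right)} = 0$ ($v{\left(d \right)} = 6 + 2 \left(-3\right) = 6 - 6 = 0$)
$M{\left(G \right)} = -5 + G^{2}$
$y{\left(J \right)} = 1$ ($y{\left(J \right)} = - \frac{-5 + 0^{2}}{5} = - \frac{-5 + 0}{5} = \left(- \frac{1}{5}\right) \left(-5\right) = 1$)
$k{\left(u \right)} = \frac{1}{112 + u}$
$k{\left(y{\left(14 \right)} \right)} - 6372 = \frac{1}{112 + 1} - 6372 = \frac{1}{113} - 6372 = - \frac{720035}{113}$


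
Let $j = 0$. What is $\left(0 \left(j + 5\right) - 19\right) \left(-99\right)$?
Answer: $1881$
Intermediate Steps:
$\left(0 \left(j + 5\right) - 19\right) \left(-99\right) = \left(0 \left(0 + 5\right) - 19\right) \left(-99\right) = \left(0 \cdot 5 - 19\right) \left(-99\right) = \left(0 - 19\right) \left(-99\right) = \left(-19\right) \left(-99\right) = 1881$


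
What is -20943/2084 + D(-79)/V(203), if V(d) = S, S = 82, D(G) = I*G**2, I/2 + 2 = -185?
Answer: -2433026291/85444 ≈ -28475.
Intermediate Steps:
I = -374 (I = -4 + 2*(-185) = -4 - 370 = -374)
D(G) = -374*G**2
V(d) = 82
-20943/2084 + D(-79)/V(203) = -20943/2084 - 374*(-79)**2/82 = -20943*1/2084 - 374*6241*(1/82) = -20943/2084 - 2334134*1/82 = -20943/2084 - 1167067/41 = -2433026291/85444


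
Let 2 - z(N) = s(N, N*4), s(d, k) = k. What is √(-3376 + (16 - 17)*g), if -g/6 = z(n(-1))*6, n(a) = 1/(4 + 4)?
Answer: I*√3322 ≈ 57.637*I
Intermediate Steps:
n(a) = ⅛ (n(a) = 1/8 = ⅛)
z(N) = 2 - 4*N (z(N) = 2 - N*4 = 2 - 4*N)
g = -54 (g = -6*(2 - 4*⅛)*6 = -6*(2 - ½)*6 = -9*6 = -6*9 = -54)
√(-3376 + (16 - 17)*g) = √(-3376 + (16 - 17)*(-54)) = √(-3376 - 1*(-54)) = √(-3376 + 54) = √(-3322) = I*√3322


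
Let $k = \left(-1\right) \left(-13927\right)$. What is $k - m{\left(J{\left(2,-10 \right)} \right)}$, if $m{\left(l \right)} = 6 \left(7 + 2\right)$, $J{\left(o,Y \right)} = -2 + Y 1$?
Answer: $13873$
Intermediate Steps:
$J{\left(o,Y \right)} = -2 + Y$
$m{\left(l \right)} = 54$ ($m{\left(l \right)} = 6 \cdot 9 = 54$)
$k = 13927$
$k - m{\left(J{\left(2,-10 \right)} \right)} = 13927 - 54 = 13873$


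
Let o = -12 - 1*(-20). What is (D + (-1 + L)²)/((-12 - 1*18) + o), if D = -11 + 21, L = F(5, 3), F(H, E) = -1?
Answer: -7/11 ≈ -0.63636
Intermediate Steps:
L = -1
o = 8 (o = -12 + 20 = 8)
D = 10
(D + (-1 + L)²)/((-12 - 1*18) + o) = (10 + (-1 - 1)²)/((-12 - 1*18) + 8) = (10 + (-2)²)/((-12 - 18) + 8) = (10 + 4)/(-30 + 8) = 14/(-22) = -1/22*14 = -7/11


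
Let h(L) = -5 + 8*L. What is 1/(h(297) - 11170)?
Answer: -1/8799 ≈ -0.00011365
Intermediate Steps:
1/(h(297) - 11170) = 1/((-5 + 8*297) - 11170) = 1/((-5 + 2376) - 11170) = 1/(2371 - 11170) = 1/(-8799) = -1/8799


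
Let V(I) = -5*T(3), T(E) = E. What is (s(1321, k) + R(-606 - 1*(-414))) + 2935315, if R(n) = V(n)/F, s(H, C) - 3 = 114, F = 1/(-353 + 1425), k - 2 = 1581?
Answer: 2919352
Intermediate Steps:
k = 1583 (k = 2 + 1581 = 1583)
F = 1/1072 ≈ 0.00093284
V(I) = -15 (V(I) = -5*3 = -15)
s(H, C) = 117 (s(H, C) = 3 + 114 = 117)
R(n) = -16080 (R(n) = -15/1/1072 = -15*1072 = -16080)
(s(1321, k) + R(-606 - 1*(-414))) + 2935315 = (117 - 16080) + 2935315 = -15963 + 2935315 = 2919352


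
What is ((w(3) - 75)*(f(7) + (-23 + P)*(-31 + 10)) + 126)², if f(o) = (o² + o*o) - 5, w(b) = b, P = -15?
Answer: 4099328676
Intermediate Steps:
f(o) = -5 + 2*o² (f(o) = (o² + o²) - 5 = 2*o² - 5 = -5 + 2*o²)
((w(3) - 75)*(f(7) + (-23 + P)*(-31 + 10)) + 126)² = ((3 - 75)*((-5 + 2*7²) + (-23 - 15)*(-31 + 10)) + 126)² = (-72*((-5 + 2*49) - 38*(-21)) + 126)² = (-72*((-5 + 98) + 798) + 126)² = (-72*(93 + 798) + 126)² = (-72*891 + 126)² = (-64152 + 126)² = (-64026)² = 4099328676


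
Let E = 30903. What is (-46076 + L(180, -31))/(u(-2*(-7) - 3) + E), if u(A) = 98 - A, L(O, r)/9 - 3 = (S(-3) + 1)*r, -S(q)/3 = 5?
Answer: -42143/30990 ≈ -1.3599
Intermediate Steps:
S(q) = -15 (S(q) = -3*5 = -15)
L(O, r) = 27 - 126*r (L(O, r) = 27 + 9*((-15 + 1)*r) = 27 + 9*(-14*r) = 27 - 126*r)
(-46076 + L(180, -31))/(u(-2*(-7) - 3) + E) = (-46076 + (27 - 126*(-31)))/((98 - (-2*(-7) - 3)) + 30903) = (-46076 + (27 + 3906))/((98 - (14 - 3)) + 30903) = (-46076 + 3933)/((98 - 1*11) + 30903) = -42143/((98 - 11) + 30903) = -42143/(87 + 30903) = -42143/30990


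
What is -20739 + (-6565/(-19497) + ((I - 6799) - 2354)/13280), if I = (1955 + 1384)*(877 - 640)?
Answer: -535440765661/25892016 ≈ -20680.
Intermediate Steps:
I = 791343 (I = 3339*237 = 791343)
-20739 + (-6565/(-19497) + ((I - 6799) - 2354)/13280) = -20739 + (-6565/(-19497) + ((791343 - 6799) - 2354)/13280) = -20739 + (-6565*(-1/19497) + (784544 - 2354)*(1/13280)) = -20739 + (6565/19497 + 782190*(1/13280)) = -20739 + (6565/19497 + 78219/1328) = -20739 + 1533754163/25892016 = -535440765661/25892016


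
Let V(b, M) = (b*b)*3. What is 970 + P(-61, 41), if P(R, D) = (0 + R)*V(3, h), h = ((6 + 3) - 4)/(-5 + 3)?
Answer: -677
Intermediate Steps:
h = -5/2 (h = (9 - 4)/(-2) = 5*(-½) = -5/2 ≈ -2.5000)
V(b, M) = 3*b² (V(b, M) = b²*3 = 3*b²)
P(R, D) = 27*R (P(R, D) = (0 + R)*(3*3²) = R*(3*9) = R*27 = 27*R)
970 + P(-61, 41) = 970 + 27*(-61) = 970 - 1647 = -677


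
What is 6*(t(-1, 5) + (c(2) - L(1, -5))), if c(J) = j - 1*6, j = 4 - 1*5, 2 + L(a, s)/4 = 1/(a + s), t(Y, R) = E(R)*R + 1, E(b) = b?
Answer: 168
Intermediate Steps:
t(Y, R) = 1 + R**2 (t(Y, R) = R*R + 1 = R**2 + 1 = 1 + R**2)
L(a, s) = -8 + 4/(a + s)
j = -1 (j = 4 - 5 = -1)
c(J) = -7 (c(J) = -1 - 1*6 = -1 - 6 = -7)
6*(t(-1, 5) + (c(2) - L(1, -5))) = 6*((1 + 5**2) + (-7 - 4*(1 - 2*1 - 2*(-5))/(1 - 5))) = 6*((1 + 25) + (-7 - 4*(1 - 2 + 10)/(-4))) = 6*(26 + (-7 - 4*(-1)*9/4)) = 6*(26 + (-7 - 1*(-9))) = 6*(26 + (-7 + 9)) = 6*(26 + 2) = 6*28 = 168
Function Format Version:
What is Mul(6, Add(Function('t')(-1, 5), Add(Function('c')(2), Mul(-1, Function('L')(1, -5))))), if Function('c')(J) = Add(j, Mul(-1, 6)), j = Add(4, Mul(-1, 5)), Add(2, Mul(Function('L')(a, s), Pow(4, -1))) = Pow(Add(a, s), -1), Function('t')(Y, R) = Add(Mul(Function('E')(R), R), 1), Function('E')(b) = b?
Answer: 168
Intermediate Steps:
Function('t')(Y, R) = Add(1, Pow(R, 2)) (Function('t')(Y, R) = Add(Mul(R, R), 1) = Add(Pow(R, 2), 1) = Add(1, Pow(R, 2)))
Function('L')(a, s) = Add(-8, Mul(4, Pow(Add(a, s), -1)))
j = -1 (j = Add(4, -5) = -1)
Function('c')(J) = -7 (Function('c')(J) = Add(-1, Mul(-1, 6)) = Add(-1, -6) = -7)
Mul(6, Add(Function('t')(-1, 5), Add(Function('c')(2), Mul(-1, Function('L')(1, -5))))) = Mul(6, Add(Add(1, Pow(5, 2)), Add(-7, Mul(-1, Mul(4, Pow(Add(1, -5), -1), Add(1, Mul(-2, 1), Mul(-2, -5))))))) = Mul(6, Add(Add(1, 25), Add(-7, Mul(-1, Mul(4, Pow(-4, -1), Add(1, -2, 10)))))) = Mul(6, Add(26, Add(-7, Mul(-1, Mul(4, Rational(-1, 4), 9))))) = Mul(6, Add(26, Add(-7, Mul(-1, -9)))) = Mul(6, Add(26, Add(-7, 9))) = Mul(6, Add(26, 2)) = Mul(6, 28) = 168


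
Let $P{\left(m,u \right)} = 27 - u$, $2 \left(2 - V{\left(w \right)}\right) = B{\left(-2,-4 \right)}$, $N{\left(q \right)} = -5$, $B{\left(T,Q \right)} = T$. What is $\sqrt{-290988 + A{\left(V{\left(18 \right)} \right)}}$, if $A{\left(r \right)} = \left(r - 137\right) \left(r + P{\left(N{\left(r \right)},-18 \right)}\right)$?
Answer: $2 i \sqrt{74355} \approx 545.36 i$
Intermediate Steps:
$V{\left(w \right)} = 3$ ($V{\left(w \right)} = 2 - -1 = 2 + 1 = 3$)
$A{\left(r \right)} = \left(-137 + r\right) \left(45 + r\right)$ ($A{\left(r \right)} = \left(r - 137\right) \left(r + \left(27 - -18\right)\right) = \left(-137 + r\right) \left(r + \left(27 + 18\right)\right) = \left(-137 + r\right) \left(r + 45\right) = \left(-137 + r\right) \left(45 + r\right)$)
$\sqrt{-290988 + A{\left(V{\left(18 \right)} \right)}} = \sqrt{-290988 - \left(6441 - 9\right)} = \sqrt{-290988 - 6432} = \sqrt{-297420} = 2 i \sqrt{74355}$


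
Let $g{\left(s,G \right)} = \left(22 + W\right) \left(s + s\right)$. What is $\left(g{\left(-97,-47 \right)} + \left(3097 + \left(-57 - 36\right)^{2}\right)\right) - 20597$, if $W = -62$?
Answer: $-1091$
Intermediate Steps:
$g{\left(s,G \right)} = - 80 s$ ($g{\left(s,G \right)} = \left(22 - 62\right) \left(s + s\right) = - 40 \cdot 2 s = - 80 s$)
$\left(g{\left(-97,-47 \right)} + \left(3097 + \left(-57 - 36\right)^{2}\right)\right) - 20597 = \left(\left(-80\right) \left(-97\right) + \left(3097 + \left(-57 - 36\right)^{2}\right)\right) - 20597 = \left(7760 + \left(3097 + \left(-93\right)^{2}\right)\right) - 20597 = \left(7760 + \left(3097 + 8649\right)\right) - 20597 = \left(7760 + 11746\right) - 20597 = 19506 - 20597 = -1091$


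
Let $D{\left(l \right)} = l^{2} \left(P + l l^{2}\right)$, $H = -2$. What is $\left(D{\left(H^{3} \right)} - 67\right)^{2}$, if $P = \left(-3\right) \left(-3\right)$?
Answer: $1040643081$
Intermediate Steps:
$P = 9$
$D{\left(l \right)} = l^{2} \left(9 + l^{3}\right)$ ($D{\left(l \right)} = l^{2} \left(9 + l l^{2}\right) = l^{2} \left(9 + l^{3}\right)$)
$\left(D{\left(H^{3} \right)} - 67\right)^{2} = \left(\left(\left(-2\right)^{3}\right)^{2} \left(9 + \left(\left(-2\right)^{3}\right)^{3}\right) - 67\right)^{2} = \left(\left(-8\right)^{2} \left(9 + \left(-8\right)^{3}\right) - 67\right)^{2} = \left(64 \left(9 - 512\right) - 67\right)^{2} = \left(64 \left(-503\right) - 67\right)^{2} = \left(-32192 - 67\right)^{2} = \left(-32259\right)^{2} = 1040643081$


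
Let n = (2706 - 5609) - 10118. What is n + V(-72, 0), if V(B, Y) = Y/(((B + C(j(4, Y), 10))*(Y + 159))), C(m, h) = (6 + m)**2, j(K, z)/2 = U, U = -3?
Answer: -13021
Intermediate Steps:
n = -13021 (n = -2903 - 10118 = -13021)
j(K, z) = -6 (j(K, z) = 2*(-3) = -6)
V(B, Y) = Y/(B*(159 + Y)) (V(B, Y) = Y/(((B + (6 - 6)**2)*(Y + 159))) = Y/(((B + 0**2)*(159 + Y))) = Y/(((B + 0)*(159 + Y))) = Y/((B*(159 + Y))) = Y*(1/(B*(159 + Y))) = Y/(B*(159 + Y)))
n + V(-72, 0) = -13021 + 0/(-72*(159 + 0)) = -13021 + 0*(-1/72)/159 = -13021 + 0*(-1/72)*(1/159) = -13021 + 0 = -13021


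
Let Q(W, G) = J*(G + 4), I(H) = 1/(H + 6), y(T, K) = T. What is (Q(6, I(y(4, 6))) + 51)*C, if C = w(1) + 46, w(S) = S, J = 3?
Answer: 29751/10 ≈ 2975.1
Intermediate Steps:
C = 47 (C = 1 + 46 = 47)
I(H) = 1/(6 + H)
Q(W, G) = 12 + 3*G (Q(W, G) = 3*(G + 4) = 3*(4 + G) = 12 + 3*G)
(Q(6, I(y(4, 6))) + 51)*C = ((12 + 3/(6 + 4)) + 51)*47 = ((12 + 3/10) + 51)*47 = (123/10 + 51)*47 = (633/10)*47 = 29751/10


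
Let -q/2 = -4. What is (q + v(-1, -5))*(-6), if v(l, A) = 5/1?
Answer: -78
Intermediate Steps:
q = 8 (q = -2*(-4) = 8)
v(l, A) = 5 (v(l, A) = 5*1 = 5)
(q + v(-1, -5))*(-6) = (8 + 5)*(-6) = 13*(-6) = -78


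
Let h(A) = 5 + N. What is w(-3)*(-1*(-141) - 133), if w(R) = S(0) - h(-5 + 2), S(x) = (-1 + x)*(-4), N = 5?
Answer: -48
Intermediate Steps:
S(x) = 4 - 4*x
h(A) = 10 (h(A) = 5 + 5 = 10)
w(R) = -6 (w(R) = (4 - 4*0) - 1*10 = (4 + 0) - 10 = 4 - 10 = -6)
w(-3)*(-1*(-141) - 133) = -6*(-1*(-141) - 133) = -6*(141 - 133) = -6*8 = -48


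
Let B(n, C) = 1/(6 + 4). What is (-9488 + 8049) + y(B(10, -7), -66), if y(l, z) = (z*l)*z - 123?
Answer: -5632/5 ≈ -1126.4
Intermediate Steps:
B(n, C) = ⅒ (B(n, C) = 1/10 = ⅒)
y(l, z) = -123 + l*z² (y(l, z) = (l*z)*z - 123 = l*z² - 123 = -123 + l*z²)
(-9488 + 8049) + y(B(10, -7), -66) = (-9488 + 8049) + (-123 + (⅒)*(-66)²) = -1439 + (-123 + (⅒)*4356) = -1439 + (-123 + 2178/5) = -1439 + 1563/5 = -5632/5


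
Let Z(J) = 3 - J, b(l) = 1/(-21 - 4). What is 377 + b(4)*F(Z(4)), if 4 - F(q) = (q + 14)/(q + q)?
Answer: 18829/50 ≈ 376.58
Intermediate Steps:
b(l) = -1/25 (b(l) = 1/(-25) = -1/25)
F(q) = 4 - (14 + q)/(2*q) (F(q) = 4 - (q + 14)/(q + q) = 4 - (14 + q)/(2*q))
377 + b(4)*F(Z(4)) = 377 - (7/2 - 7/(3 - 1*4))/25 = 377 - (7/2 - 7/(3 - 4))/25 = 377 - (7/2 - 7/(-1))/25 = 377 - (7/2 - 7*(-1))/25 = 377 - (7/2 + 7)/25 = 377 - 1/25*21/2 = 377 - 21/50 = 18829/50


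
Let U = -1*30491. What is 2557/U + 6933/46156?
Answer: 93373211/1407342596 ≈ 0.066347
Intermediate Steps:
U = -30491
2557/U + 6933/46156 = 2557/(-30491) + 6933/46156 = 2557*(-1/30491) + 6933*(1/46156) = -2557/30491 + 6933/46156 = 93373211/1407342596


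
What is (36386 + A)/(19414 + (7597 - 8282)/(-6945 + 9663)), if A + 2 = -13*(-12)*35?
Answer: 113731992/52766567 ≈ 2.1554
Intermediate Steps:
A = 5458 (A = -2 - 13*(-12)*35 = -2 + 156*35 = -2 + 5460 = 5458)
(36386 + A)/(19414 + (7597 - 8282)/(-6945 + 9663)) = (36386 + 5458)/(19414 + (7597 - 8282)/(-6945 + 9663)) = 41844/(19414 - 685/2718) = 41844/(52766567/2718) = 41844*(2718/52766567) = 113731992/52766567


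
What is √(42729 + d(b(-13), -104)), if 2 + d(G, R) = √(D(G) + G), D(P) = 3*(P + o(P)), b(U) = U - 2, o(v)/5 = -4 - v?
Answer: √(42727 + √105) ≈ 206.73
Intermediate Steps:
o(v) = -20 - 5*v (o(v) = 5*(-4 - v) = -20 - 5*v)
b(U) = -2 + U
D(P) = -60 - 12*P (D(P) = 3*(P + (-20 - 5*P)) = 3*(-20 - 4*P) = -60 - 12*P)
d(G, R) = -2 + √(-60 - 11*G) (d(G, R) = -2 + √((-60 - 12*G) + G) = -2 + √(-60 - 11*G))
√(42729 + d(b(-13), -104)) = √(42729 + (-2 + √(-60 - 11*(-2 - 13)))) = √(42729 + (-2 + √(-60 - 11*(-15)))) = √(42729 + (-2 + √(-60 + 165))) = √(42729 + (-2 + √105)) = √(42727 + √105)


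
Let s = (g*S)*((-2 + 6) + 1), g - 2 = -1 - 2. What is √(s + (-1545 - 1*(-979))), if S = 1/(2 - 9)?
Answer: I*√27699/7 ≈ 23.776*I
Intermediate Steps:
g = -1 (g = 2 + (-1 - 2) = 2 - 3 = -1)
S = -⅐ (S = 1/(-7) = -⅐ ≈ -0.14286)
s = 5/7 (s = (-1*(-⅐))*((-2 + 6) + 1) = (4 + 1)/7 = (⅐)*5 = 5/7 ≈ 0.71429)
√(s + (-1545 - 1*(-979))) = √(5/7 + (-1545 - 1*(-979))) = √(5/7 + (-1545 + 979)) = √(5/7 - 566) = √(-3957/7) = I*√27699/7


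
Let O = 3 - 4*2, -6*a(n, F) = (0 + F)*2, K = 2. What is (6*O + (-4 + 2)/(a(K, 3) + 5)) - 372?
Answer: -805/2 ≈ -402.50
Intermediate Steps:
a(n, F) = -F/3 (a(n, F) = -(0 + F)*2/6 = -F*2/6 = -F/3)
O = -5 (O = 3 - 8 = -5)
(6*O + (-4 + 2)/(a(K, 3) + 5)) - 372 = (6*(-5) + (-4 + 2)/(-1/3*3 + 5)) - 372 = (-30 - 2/(-1 + 5)) - 372 = (-30 - 2/4) - 372 = (-30 - 2*1/4) - 372 = (-30 - 1/2) - 372 = -61/2 - 372 = -805/2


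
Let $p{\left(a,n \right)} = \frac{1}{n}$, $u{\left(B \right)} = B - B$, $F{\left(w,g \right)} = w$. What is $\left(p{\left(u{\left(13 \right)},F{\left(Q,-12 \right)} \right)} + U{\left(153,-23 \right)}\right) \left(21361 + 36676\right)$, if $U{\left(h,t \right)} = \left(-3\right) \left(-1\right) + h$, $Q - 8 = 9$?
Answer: $\frac{153972161}{17} \approx 9.0572 \cdot 10^{6}$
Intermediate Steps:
$Q = 17$ ($Q = 8 + 9 = 17$)
$u{\left(B \right)} = 0$
$U{\left(h,t \right)} = 3 + h$
$\left(p{\left(u{\left(13 \right)},F{\left(Q,-12 \right)} \right)} + U{\left(153,-23 \right)}\right) \left(21361 + 36676\right) = \left(\frac{1}{17} + \left(3 + 153\right)\right) \left(21361 + 36676\right) = \left(\frac{1}{17} + 156\right) 58037 = \frac{2653}{17} \cdot 58037 = \frac{153972161}{17}$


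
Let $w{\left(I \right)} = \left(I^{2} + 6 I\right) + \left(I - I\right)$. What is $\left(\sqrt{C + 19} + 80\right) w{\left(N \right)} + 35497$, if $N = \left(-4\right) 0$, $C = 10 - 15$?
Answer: $35497$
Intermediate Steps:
$C = -5$ ($C = 10 - 15 = -5$)
$N = 0$
$w{\left(I \right)} = I^{2} + 6 I$ ($w{\left(I \right)} = \left(I^{2} + 6 I\right) + 0 = I^{2} + 6 I$)
$\left(\sqrt{C + 19} + 80\right) w{\left(N \right)} + 35497 = \left(\sqrt{-5 + 19} + 80\right) 0 \left(6 + 0\right) + 35497 = \left(\sqrt{14} + 80\right) 0 \cdot 6 + 35497 = \left(80 + \sqrt{14}\right) 0 + 35497 = 0 + 35497 = 35497$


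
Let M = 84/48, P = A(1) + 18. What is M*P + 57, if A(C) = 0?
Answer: 177/2 ≈ 88.500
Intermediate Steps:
P = 18 (P = 0 + 18 = 18)
M = 7/4 (M = 84*(1/48) = 7/4 ≈ 1.7500)
M*P + 57 = (7/4)*18 + 57 = 63/2 + 57 = 177/2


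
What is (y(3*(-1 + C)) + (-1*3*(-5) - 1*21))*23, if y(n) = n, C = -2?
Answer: -345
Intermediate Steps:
(y(3*(-1 + C)) + (-1*3*(-5) - 1*21))*23 = (3*(-1 - 2) + (-1*3*(-5) - 1*21))*23 = (3*(-3) + (-3*(-5) - 21))*23 = (-9 + (15 - 21))*23 = (-9 - 6)*23 = -15*23 = -345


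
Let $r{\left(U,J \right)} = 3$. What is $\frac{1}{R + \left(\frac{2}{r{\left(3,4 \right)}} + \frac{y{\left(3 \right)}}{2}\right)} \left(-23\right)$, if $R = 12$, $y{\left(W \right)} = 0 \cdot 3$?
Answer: $- \frac{69}{38} \approx -1.8158$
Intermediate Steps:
$y{\left(W \right)} = 0$
$\frac{1}{R + \left(\frac{2}{r{\left(3,4 \right)}} + \frac{y{\left(3 \right)}}{2}\right)} \left(-23\right) = \frac{1}{12 + \left(\frac{2}{3} + \frac{0}{2}\right)} \left(-23\right) = \frac{1}{12 + \left(2 \cdot \frac{1}{3} + 0 \cdot \frac{1}{2}\right)} \left(-23\right) = \frac{1}{12 + \left(\frac{2}{3} + 0\right)} \left(-23\right) = \frac{1}{12 + \frac{2}{3}} \left(-23\right) = \frac{1}{\frac{38}{3}} \left(-23\right) = \frac{3}{38} \left(-23\right) = - \frac{69}{38}$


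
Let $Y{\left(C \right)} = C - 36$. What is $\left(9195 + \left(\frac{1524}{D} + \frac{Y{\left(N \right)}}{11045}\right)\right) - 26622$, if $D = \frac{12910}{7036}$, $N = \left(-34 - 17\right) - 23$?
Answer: $- \frac{236649987287}{14259095} \approx -16596.0$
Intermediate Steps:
$N = -74$ ($N = \left(-34 - 17\right) - 23 = -51 - 23 = -74$)
$Y{\left(C \right)} = -36 + C$
$D = \frac{6455}{3518}$ ($D = 12910 \cdot \frac{1}{7036} = \frac{6455}{3518} \approx 1.8348$)
$\left(9195 + \left(\frac{1524}{D} + \frac{Y{\left(N \right)}}{11045}\right)\right) - 26622 = \left(9195 + \left(\frac{1524}{\frac{6455}{3518}} + \frac{-36 - 74}{11045}\right)\right) - 26622 = \left(9195 + \left(1524 \cdot \frac{3518}{6455} - \frac{22}{2209}\right)\right) - 26622 = \left(9195 + \left(\frac{5361432}{6455} - \frac{22}{2209}\right)\right) - 26622 = \left(9195 + \frac{11843261278}{14259095}\right) - 26622 = \frac{142955639803}{14259095} - 26622 = - \frac{236649987287}{14259095}$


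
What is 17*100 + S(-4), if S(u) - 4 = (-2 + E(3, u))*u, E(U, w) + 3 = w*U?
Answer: 1772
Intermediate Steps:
E(U, w) = -3 + U*w (E(U, w) = -3 + w*U = -3 + U*w)
S(u) = 4 + u*(-5 + 3*u) (S(u) = 4 + (-2 + (-3 + 3*u))*u = 4 + (-5 + 3*u)*u = 4 + u*(-5 + 3*u))
17*100 + S(-4) = 17*100 + (4 - 5*(-4) + 3*(-4)**2) = 1700 + (4 + 20 + 3*16) = 1700 + (4 + 20 + 48) = 1700 + 72 = 1772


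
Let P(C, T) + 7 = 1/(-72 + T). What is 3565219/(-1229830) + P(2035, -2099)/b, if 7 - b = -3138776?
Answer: -1156880143368567/399067998940390 ≈ -2.8990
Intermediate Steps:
b = 3138783 (b = 7 - 1*(-3138776) = 7 + 3138776 = 3138783)
P(C, T) = -7 + 1/(-72 + T)
3565219/(-1229830) + P(2035, -2099)/b = 3565219/(-1229830) + ((505 - 7*(-2099))/(-72 - 2099))/3138783 = 3565219*(-1/1229830) + ((505 + 14693)/(-2171))*(1/3138783) = -509317/175690 - 1/2171*15198*(1/3138783) = -509317/175690 - 15198/2171*1/3138783 = -509317/175690 - 5066/2271432631 = -1156880143368567/399067998940390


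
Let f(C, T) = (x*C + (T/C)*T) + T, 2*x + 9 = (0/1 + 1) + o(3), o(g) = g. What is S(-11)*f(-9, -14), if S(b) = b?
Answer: 2629/18 ≈ 146.06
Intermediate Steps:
x = -5/2 (x = -9/2 + ((0/1 + 1) + 3)/2 = -9/2 + ((0*1 + 1) + 3)/2 = -9/2 + ((0 + 1) + 3)/2 = -9/2 + (1 + 3)/2 = -9/2 + (1/2)*4 = -9/2 + 2 = -5/2 ≈ -2.5000)
f(C, T) = T - 5*C/2 + T**2/C (f(C, T) = (-5*C/2 + (T/C)*T) + T = (-5*C/2 + T**2/C) + T = T - 5*C/2 + T**2/C)
S(-11)*f(-9, -14) = -11*(-14 - 5/2*(-9) + (-14)**2/(-9)) = -11*(-14 + 45/2 - 1/9*196) = -11*(-14 + 45/2 - 196/9) = -11*(-239/18) = 2629/18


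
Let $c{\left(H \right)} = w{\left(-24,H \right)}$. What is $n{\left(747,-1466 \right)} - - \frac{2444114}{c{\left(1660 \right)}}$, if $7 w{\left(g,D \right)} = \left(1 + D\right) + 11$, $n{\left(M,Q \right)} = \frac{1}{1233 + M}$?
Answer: $\frac{192473987}{18810} \approx 10233.0$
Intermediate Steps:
$w{\left(g,D \right)} = \frac{12}{7} + \frac{D}{7}$ ($w{\left(g,D \right)} = \frac{\left(1 + D\right) + 11}{7} = \frac{12 + D}{7} = \frac{12}{7} + \frac{D}{7}$)
$c{\left(H \right)} = \frac{12}{7} + \frac{H}{7}$
$n{\left(747,-1466 \right)} - - \frac{2444114}{c{\left(1660 \right)}} = \frac{1}{1233 + 747} - - \frac{2444114}{\frac{12}{7} + \frac{1}{7} \cdot 1660} = \frac{1}{1980} - - \frac{2444114}{\frac{12}{7} + \frac{1660}{7}} = \frac{1}{1980} - - \frac{2444114}{\frac{1672}{7}} = \frac{1}{1980} - \left(-2444114\right) \frac{7}{1672} = \frac{1}{1980} - - \frac{8554399}{836} = \frac{1}{1980} + \frac{8554399}{836} = \frac{192473987}{18810}$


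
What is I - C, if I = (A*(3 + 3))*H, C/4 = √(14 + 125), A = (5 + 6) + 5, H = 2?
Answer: 192 - 4*√139 ≈ 144.84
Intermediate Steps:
A = 16 (A = 11 + 5 = 16)
C = 4*√139 (C = 4*√(14 + 125) = 4*√139 ≈ 47.159)
I = 192 (I = (16*(3 + 3))*2 = (16*6)*2 = 96*2 = 192)
I - C = 192 - 4*√139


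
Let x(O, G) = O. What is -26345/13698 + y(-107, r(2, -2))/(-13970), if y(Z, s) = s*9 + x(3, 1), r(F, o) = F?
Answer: -92081827/47840265 ≈ -1.9248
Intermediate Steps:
y(Z, s) = 3 + 9*s (y(Z, s) = s*9 + 3 = 9*s + 3 = 3 + 9*s)
-26345/13698 + y(-107, r(2, -2))/(-13970) = -26345/13698 + (3 + 9*2)/(-13970) = -26345*1/13698 + (3 + 18)*(-1/13970) = -26345/13698 + 21*(-1/13970) = -26345/13698 - 21/13970 = -92081827/47840265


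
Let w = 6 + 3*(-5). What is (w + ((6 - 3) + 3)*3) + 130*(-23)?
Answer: -2981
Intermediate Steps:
w = -9 (w = 6 - 15 = -9)
(w + ((6 - 3) + 3)*3) + 130*(-23) = (-9 + ((6 - 3) + 3)*3) + 130*(-23) = (-9 + (3 + 3)*3) - 2990 = (-9 + 6*3) - 2990 = (-9 + 18) - 2990 = 9 - 2990 = -2981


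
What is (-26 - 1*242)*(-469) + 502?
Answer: 126194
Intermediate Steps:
(-26 - 1*242)*(-469) + 502 = (-26 - 242)*(-469) + 502 = -268*(-469) + 502 = 125692 + 502 = 126194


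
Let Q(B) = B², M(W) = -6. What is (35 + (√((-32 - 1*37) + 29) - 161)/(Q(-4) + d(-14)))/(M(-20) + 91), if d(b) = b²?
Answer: 427/1060 + I*√10/9010 ≈ 0.40283 + 0.00035097*I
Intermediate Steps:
(35 + (√((-32 - 1*37) + 29) - 161)/(Q(-4) + d(-14)))/(M(-20) + 91) = (35 + (√((-32 - 1*37) + 29) - 161)/((-4)² + (-14)²))/(-6 + 91) = (35 + (√((-32 - 37) + 29) - 161)/(16 + 196))/85 = (35 + (√(-69 + 29) - 161)/212)*(1/85) = (35 + (√(-40) - 161)*(1/212))*(1/85) = (35 + (2*I*√10 - 161)*(1/212))*(1/85) = (35 + (-161 + 2*I*√10)*(1/212))*(1/85) = (35 + (-161/212 + I*√10/106))*(1/85) = (7259/212 + I*√10/106)*(1/85) = 427/1060 + I*√10/9010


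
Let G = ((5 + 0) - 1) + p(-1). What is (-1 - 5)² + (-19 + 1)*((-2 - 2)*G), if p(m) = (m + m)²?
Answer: 612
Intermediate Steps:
p(m) = 4*m² (p(m) = (2*m)² = 4*m²)
G = 8 (G = ((5 + 0) - 1) + 4*(-1)² = (5 - 1) + 4*1 = 4 + 4 = 8)
(-1 - 5)² + (-19 + 1)*((-2 - 2)*G) = (-1 - 5)² + (-19 + 1)*((-2 - 2)*8) = (-6)² - (-72)*8 = 36 - 18*(-32) = 36 + 576 = 612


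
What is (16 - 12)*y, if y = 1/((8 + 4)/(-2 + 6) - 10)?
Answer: -4/7 ≈ -0.57143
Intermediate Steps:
y = -⅐ (y = 1/(12/4 - 10) = 1/(12*(¼) - 10) = 1/(3 - 10) = 1/(-7) = -⅐ ≈ -0.14286)
(16 - 12)*y = (16 - 12)*(-⅐) = 4*(-⅐) = -4/7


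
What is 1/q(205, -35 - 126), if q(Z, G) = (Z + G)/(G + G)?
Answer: -161/22 ≈ -7.3182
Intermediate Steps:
q(Z, G) = (G + Z)/(2*G) (q(Z, G) = (G + Z)/((2*G)) = (G + Z)*(1/(2*G)) = (G + Z)/(2*G))
1/q(205, -35 - 126) = 1/(((-35 - 126) + 205)/(2*(-35 - 126))) = 1/((1/2)*(-161 + 205)/(-161)) = 1/((1/2)*(-1/161)*44) = 1/(-22/161) = -161/22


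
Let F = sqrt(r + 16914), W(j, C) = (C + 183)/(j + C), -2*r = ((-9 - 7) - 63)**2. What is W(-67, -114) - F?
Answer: -69/181 - 7*sqrt(1126)/2 ≈ -117.83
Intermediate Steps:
r = -6241/2 (r = -((-9 - 7) - 63)**2/2 = -(-16 - 63)**2/2 = -1/2*(-79)**2 = -1/2*6241 = -6241/2 ≈ -3120.5)
W(j, C) = (183 + C)/(C + j)
F = 7*sqrt(1126)/2 (F = sqrt(-6241/2 + 16914) = sqrt(27587/2) = 7*sqrt(1126)/2 ≈ 117.45)
W(-67, -114) - F = (183 - 114)/(-114 - 67) - 7*sqrt(1126)/2 = 69/(-181) - 7*sqrt(1126)/2 = -1/181*69 - 7*sqrt(1126)/2 = -69/181 - 7*sqrt(1126)/2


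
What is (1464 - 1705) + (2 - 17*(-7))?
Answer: -120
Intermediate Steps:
(1464 - 1705) + (2 - 17*(-7)) = -241 + (2 + 119) = -241 + 121 = -120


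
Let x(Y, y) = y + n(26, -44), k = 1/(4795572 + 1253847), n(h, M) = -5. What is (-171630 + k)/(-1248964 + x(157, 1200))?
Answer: 1038261782969/7548277496211 ≈ 0.13755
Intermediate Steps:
k = 1/6049419 ≈ 1.6531e-7
x(Y, y) = -5 + y (x(Y, y) = y - 5 = -5 + y)
(-171630 + k)/(-1248964 + x(157, 1200)) = (-171630 + 1/6049419)/(-1248964 + (-5 + 1200)) = -1038261782969/(6049419*(-1248964 + 1195)) = -1038261782969/6049419/(-1247769) = -1038261782969/6049419*(-1/1247769) = 1038261782969/7548277496211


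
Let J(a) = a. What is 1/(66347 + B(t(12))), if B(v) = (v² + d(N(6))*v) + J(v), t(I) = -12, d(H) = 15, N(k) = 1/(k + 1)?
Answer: 1/66299 ≈ 1.5083e-5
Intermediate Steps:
N(k) = 1/(1 + k)
B(v) = v² + 16*v (B(v) = (v² + 15*v) + v = v² + 16*v)
1/(66347 + B(t(12))) = 1/(66347 - 12*(16 - 12)) = 1/(66347 - 12*4) = 1/(66347 - 48) = 1/66299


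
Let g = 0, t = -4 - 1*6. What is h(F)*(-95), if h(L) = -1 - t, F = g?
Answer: -855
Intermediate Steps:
t = -10 (t = -4 - 6 = -10)
F = 0
h(L) = 9 (h(L) = -1 - 1*(-10) = -1 + 10 = 9)
h(F)*(-95) = 9*(-95) = -855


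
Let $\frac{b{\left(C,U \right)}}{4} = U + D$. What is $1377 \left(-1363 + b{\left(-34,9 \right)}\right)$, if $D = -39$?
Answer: $-2042091$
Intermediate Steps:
$b{\left(C,U \right)} = -156 + 4 U$ ($b{\left(C,U \right)} = 4 \left(U - 39\right) = 4 \left(-39 + U\right) = -156 + 4 U$)
$1377 \left(-1363 + b{\left(-34,9 \right)}\right) = 1377 \left(-1363 + \left(-156 + 4 \cdot 9\right)\right) = 1377 \left(-1363 + \left(-156 + 36\right)\right) = 1377 \left(-1363 - 120\right) = 1377 \left(-1483\right) = -2042091$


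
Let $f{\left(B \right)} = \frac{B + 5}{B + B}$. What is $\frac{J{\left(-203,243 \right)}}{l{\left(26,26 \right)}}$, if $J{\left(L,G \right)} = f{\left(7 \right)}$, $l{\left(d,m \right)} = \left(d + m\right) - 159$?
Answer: $- \frac{6}{749} \approx -0.0080107$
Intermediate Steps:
$f{\left(B \right)} = \frac{5 + B}{2 B}$
$l{\left(d,m \right)} = -159 + d + m$
$J{\left(L,G \right)} = \frac{6}{7}$ ($J{\left(L,G \right)} = \frac{5 + 7}{2 \cdot 7} = \frac{1}{2} \cdot \frac{1}{7} \cdot 12 = \frac{6}{7}$)
$\frac{J{\left(-203,243 \right)}}{l{\left(26,26 \right)}} = \frac{6}{7 \left(-159 + 26 + 26\right)} = \frac{6}{7 \left(-107\right)} = \frac{6}{7} \left(- \frac{1}{107}\right) = - \frac{6}{749}$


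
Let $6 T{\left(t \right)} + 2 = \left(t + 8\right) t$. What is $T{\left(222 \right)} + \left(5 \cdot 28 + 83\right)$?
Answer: $\frac{26198}{3} \approx 8732.7$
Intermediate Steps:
$T{\left(t \right)} = - \frac{1}{3} + \frac{t \left(8 + t\right)}{6}$ ($T{\left(t \right)} = - \frac{1}{3} + \frac{\left(t + 8\right) t}{6} = - \frac{1}{3} + \frac{\left(8 + t\right) t}{6} = - \frac{1}{3} + \frac{t \left(8 + t\right)}{6}$)
$T{\left(222 \right)} + \left(5 \cdot 28 + 83\right) = \left(- \frac{1}{3} + \frac{222^{2}}{6} + \frac{4}{3} \cdot 222\right) + \left(5 \cdot 28 + 83\right) = \left(- \frac{1}{3} + \frac{1}{6} \cdot 49284 + 296\right) + \left(140 + 83\right) = \left(- \frac{1}{3} + 8214 + 296\right) + 223 = \frac{25529}{3} + 223 = \frac{26198}{3}$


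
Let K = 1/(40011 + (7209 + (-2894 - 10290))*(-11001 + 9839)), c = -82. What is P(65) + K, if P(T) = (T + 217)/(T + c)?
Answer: -1969194985/118710337 ≈ -16.588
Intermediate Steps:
P(T) = (217 + T)/(-82 + T) (P(T) = (T + 217)/(T - 82) = (217 + T)/(-82 + T))
K = 1/6982961 (K = 1/(40011 + (7209 - 13184)*(-1162)) = 1/(40011 - 5975*(-1162)) = 1/(40011 + 6942950) = 1/6982961 ≈ 1.4321e-7)
P(65) + K = (217 + 65)/(-82 + 65) + 1/6982961 = 282/(-17) + 1/6982961 = -1/17*282 + 1/6982961 = -282/17 + 1/6982961 = -1969194985/118710337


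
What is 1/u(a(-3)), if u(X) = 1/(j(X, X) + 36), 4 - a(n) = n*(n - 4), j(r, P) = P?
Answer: 19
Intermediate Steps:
a(n) = 4 - n*(-4 + n) (a(n) = 4 - n*(n - 4) = 4 - n*(-4 + n))
u(X) = 1/(36 + X) (u(X) = 1/(X + 36) = 1/(36 + X))
1/u(a(-3)) = 1/(1/(36 + (4 - 1*(-3)² + 4*(-3)))) = 1/(1/(36 + (4 - 1*9 - 12))) = 1/(1/(36 + (4 - 9 - 12))) = 1/(1/(36 - 17)) = 1/(1/19) = 19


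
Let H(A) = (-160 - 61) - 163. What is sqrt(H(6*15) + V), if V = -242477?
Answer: I*sqrt(242861) ≈ 492.81*I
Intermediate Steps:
H(A) = -384 (H(A) = -221 - 163 = -384)
sqrt(H(6*15) + V) = sqrt(-384 - 242477) = sqrt(-242861) = I*sqrt(242861)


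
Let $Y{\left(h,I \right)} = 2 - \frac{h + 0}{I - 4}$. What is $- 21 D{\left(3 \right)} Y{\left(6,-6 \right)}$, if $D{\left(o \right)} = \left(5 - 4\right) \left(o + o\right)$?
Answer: $- \frac{1638}{5} \approx -327.6$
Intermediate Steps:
$D{\left(o \right)} = 2 o$ ($D{\left(o \right)} = 1 \cdot 2 o = 2 o$)
$Y{\left(h,I \right)} = 2 - \frac{h}{-4 + I}$
$- 21 D{\left(3 \right)} Y{\left(6,-6 \right)} = - 21 \cdot 2 \cdot 3 \frac{-8 - 6 + 2 \left(-6\right)}{-4 - 6} = \left(-21\right) 6 \frac{-8 - 6 - 12}{-10} = - 126 \left(\left(- \frac{1}{10}\right) \left(-26\right)\right) = \left(-126\right) \frac{13}{5} = - \frac{1638}{5}$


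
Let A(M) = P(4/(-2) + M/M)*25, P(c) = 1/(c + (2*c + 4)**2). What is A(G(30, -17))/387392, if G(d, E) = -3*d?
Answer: 25/1162176 ≈ 2.1511e-5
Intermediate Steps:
P(c) = 1/(c + (4 + 2*c)**2)
A(M) = 25/3 (A(M) = 25/((4/(-2) + M/M) + 4*(2 + (4/(-2) + M/M))**2) = 25/((4*(-1/2) + 1) + 4*(2 + (4*(-1/2) + 1))**2) = 25/((-2 + 1) + 4*(2 + (-2 + 1))**2) = 25/(-1 + 4*(2 - 1)**2) = 25/(-1 + 4*1**2) = 25/(-1 + 4*1) = 25/(-1 + 4) = 25/3)
A(G(30, -17))/387392 = (25/3)/387392 = (25/3)*(1/387392) = 25/1162176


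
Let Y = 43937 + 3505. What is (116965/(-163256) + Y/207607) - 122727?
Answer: -4159613596646587/33893088392 ≈ -1.2273e+5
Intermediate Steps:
Y = 47442
(116965/(-163256) + Y/207607) - 122727 = (116965/(-163256) + 47442/207607) - 122727 = (116965*(-1/163256) + 47442*(1/207607)) - 122727 = (-116965/163256 + 47442/207607) - 122727 = -16537561603/33893088392 - 122727 = -4159613596646587/33893088392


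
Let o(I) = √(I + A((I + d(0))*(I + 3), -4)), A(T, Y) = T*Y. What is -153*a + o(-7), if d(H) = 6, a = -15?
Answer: 2295 + I*√23 ≈ 2295.0 + 4.7958*I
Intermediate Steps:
o(I) = √(I - 4*(3 + I)*(6 + I)) (o(I) = √(I + ((I + 6)*(I + 3))*(-4)) = √(I + ((6 + I)*(3 + I))*(-4)) = √(I + ((3 + I)*(6 + I))*(-4)) = √(I - 4*(3 + I)*(6 + I)))
-153*a + o(-7) = -153*(-15) + √(-72 - 35*(-7) - 4*(-7)²) = 2295 + √(-72 + 245 - 4*49) = 2295 + √(-72 + 245 - 196) = 2295 + √(-23) = 2295 + I*√23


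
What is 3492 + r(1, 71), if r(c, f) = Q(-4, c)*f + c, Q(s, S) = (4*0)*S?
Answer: 3493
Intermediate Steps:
Q(s, S) = 0 (Q(s, S) = 0*S = 0)
r(c, f) = c (r(c, f) = 0*f + c = 0 + c = c)
3492 + r(1, 71) = 3492 + 1 = 3493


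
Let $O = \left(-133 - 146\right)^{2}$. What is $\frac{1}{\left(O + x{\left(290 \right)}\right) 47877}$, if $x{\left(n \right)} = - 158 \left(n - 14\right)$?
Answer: $\frac{1}{1638973341} \approx 6.1014 \cdot 10^{-10}$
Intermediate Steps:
$x{\left(n \right)} = 2212 - 158 n$ ($x{\left(n \right)} = - 158 \left(-14 + n\right) = 2212 - 158 n$)
$O = 77841$ ($O = \left(-279\right)^{2} = 77841$)
$\frac{1}{\left(O + x{\left(290 \right)}\right) 47877} = \frac{1}{\left(77841 + \left(2212 - 45820\right)\right) 47877} = \frac{1}{77841 + \left(2212 - 45820\right)} \frac{1}{47877} = \frac{1}{77841 - 43608} \cdot \frac{1}{47877} = \frac{1}{34233} \cdot \frac{1}{47877} = \frac{1}{1638973341}$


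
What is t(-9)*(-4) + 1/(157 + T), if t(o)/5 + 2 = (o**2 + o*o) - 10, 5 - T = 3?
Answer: -476999/159 ≈ -3000.0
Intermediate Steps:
T = 2 (T = 5 - 1*3 = 5 - 3 = 2)
t(o) = -60 + 10*o**2 (t(o) = -10 + 5*((o**2 + o*o) - 10) = -10 + 5*((o**2 + o**2) - 10) = -10 + 5*(2*o**2 - 10) = -10 + 5*(-10 + 2*o**2) = -10 + (-50 + 10*o**2) = -60 + 10*o**2)
t(-9)*(-4) + 1/(157 + T) = (-60 + 10*(-9)**2)*(-4) + 1/(157 + 2) = (-60 + 10*81)*(-4) + 1/159 = (-60 + 810)*(-4) + 1/159 = 750*(-4) + 1/159 = -3000 + 1/159 = -476999/159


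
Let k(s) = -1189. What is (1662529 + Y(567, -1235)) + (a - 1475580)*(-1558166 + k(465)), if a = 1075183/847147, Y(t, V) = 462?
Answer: 278463600916661716/121021 ≈ 2.3010e+12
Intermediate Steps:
a = 1075183/847147 (a = 1075183*(1/847147) = 1075183/847147 ≈ 1.2692)
(1662529 + Y(567, -1235)) + (a - 1475580)*(-1558166 + k(465)) = (1662529 + 462) + (1075183/847147 - 1475580)*(-1558166 - 1189) = 1662991 - 1250032095077/847147*(-1559355) = 1662991 + 278463399659827905/121021 = 278463600916661716/121021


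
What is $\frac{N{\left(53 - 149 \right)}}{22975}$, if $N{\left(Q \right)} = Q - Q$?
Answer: $0$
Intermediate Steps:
$N{\left(Q \right)} = 0$
$\frac{N{\left(53 - 149 \right)}}{22975} = \frac{0}{22975} = 0 \cdot \frac{1}{22975} = 0$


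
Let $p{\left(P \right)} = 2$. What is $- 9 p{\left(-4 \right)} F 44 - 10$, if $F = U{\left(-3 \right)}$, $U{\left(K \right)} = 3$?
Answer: $-2386$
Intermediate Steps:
$F = 3$
$- 9 p{\left(-4 \right)} F 44 - 10 = - 9 \cdot 2 \cdot 3 \cdot 44 - 10 = \left(-9\right) 6 \cdot 44 - 10 = \left(-54\right) 44 - 10 = -2376 - 10 = -2386$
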